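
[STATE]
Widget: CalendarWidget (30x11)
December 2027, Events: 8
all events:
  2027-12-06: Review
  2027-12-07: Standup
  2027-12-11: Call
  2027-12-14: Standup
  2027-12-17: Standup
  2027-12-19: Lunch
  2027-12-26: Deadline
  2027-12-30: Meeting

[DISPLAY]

        December 2027         
Mo Tu We Th Fr Sa Su          
       1  2  3  4  5          
 6*  7*  8  9 10 11* 12       
13 14* 15 16 17* 18 19*       
20 21 22 23 24 25 26*         
27 28 29 30* 31               
                              
                              
                              
                              


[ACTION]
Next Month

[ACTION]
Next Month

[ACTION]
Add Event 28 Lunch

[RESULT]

        February 2028         
Mo Tu We Th Fr Sa Su          
    1  2  3  4  5  6          
 7  8  9 10 11 12 13          
14 15 16 17 18 19 20          
21 22 23 24 25 26 27          
28* 29                        
                              
                              
                              
                              


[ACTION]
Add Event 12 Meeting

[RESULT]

        February 2028         
Mo Tu We Th Fr Sa Su          
    1  2  3  4  5  6          
 7  8  9 10 11 12* 13         
14 15 16 17 18 19 20          
21 22 23 24 25 26 27          
28* 29                        
                              
                              
                              
                              


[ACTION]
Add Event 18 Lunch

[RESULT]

        February 2028         
Mo Tu We Th Fr Sa Su          
    1  2  3  4  5  6          
 7  8  9 10 11 12* 13         
14 15 16 17 18* 19 20         
21 22 23 24 25 26 27          
28* 29                        
                              
                              
                              
                              


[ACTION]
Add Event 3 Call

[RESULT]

        February 2028         
Mo Tu We Th Fr Sa Su          
    1  2  3*  4  5  6         
 7  8  9 10 11 12* 13         
14 15 16 17 18* 19 20         
21 22 23 24 25 26 27          
28* 29                        
                              
                              
                              
                              


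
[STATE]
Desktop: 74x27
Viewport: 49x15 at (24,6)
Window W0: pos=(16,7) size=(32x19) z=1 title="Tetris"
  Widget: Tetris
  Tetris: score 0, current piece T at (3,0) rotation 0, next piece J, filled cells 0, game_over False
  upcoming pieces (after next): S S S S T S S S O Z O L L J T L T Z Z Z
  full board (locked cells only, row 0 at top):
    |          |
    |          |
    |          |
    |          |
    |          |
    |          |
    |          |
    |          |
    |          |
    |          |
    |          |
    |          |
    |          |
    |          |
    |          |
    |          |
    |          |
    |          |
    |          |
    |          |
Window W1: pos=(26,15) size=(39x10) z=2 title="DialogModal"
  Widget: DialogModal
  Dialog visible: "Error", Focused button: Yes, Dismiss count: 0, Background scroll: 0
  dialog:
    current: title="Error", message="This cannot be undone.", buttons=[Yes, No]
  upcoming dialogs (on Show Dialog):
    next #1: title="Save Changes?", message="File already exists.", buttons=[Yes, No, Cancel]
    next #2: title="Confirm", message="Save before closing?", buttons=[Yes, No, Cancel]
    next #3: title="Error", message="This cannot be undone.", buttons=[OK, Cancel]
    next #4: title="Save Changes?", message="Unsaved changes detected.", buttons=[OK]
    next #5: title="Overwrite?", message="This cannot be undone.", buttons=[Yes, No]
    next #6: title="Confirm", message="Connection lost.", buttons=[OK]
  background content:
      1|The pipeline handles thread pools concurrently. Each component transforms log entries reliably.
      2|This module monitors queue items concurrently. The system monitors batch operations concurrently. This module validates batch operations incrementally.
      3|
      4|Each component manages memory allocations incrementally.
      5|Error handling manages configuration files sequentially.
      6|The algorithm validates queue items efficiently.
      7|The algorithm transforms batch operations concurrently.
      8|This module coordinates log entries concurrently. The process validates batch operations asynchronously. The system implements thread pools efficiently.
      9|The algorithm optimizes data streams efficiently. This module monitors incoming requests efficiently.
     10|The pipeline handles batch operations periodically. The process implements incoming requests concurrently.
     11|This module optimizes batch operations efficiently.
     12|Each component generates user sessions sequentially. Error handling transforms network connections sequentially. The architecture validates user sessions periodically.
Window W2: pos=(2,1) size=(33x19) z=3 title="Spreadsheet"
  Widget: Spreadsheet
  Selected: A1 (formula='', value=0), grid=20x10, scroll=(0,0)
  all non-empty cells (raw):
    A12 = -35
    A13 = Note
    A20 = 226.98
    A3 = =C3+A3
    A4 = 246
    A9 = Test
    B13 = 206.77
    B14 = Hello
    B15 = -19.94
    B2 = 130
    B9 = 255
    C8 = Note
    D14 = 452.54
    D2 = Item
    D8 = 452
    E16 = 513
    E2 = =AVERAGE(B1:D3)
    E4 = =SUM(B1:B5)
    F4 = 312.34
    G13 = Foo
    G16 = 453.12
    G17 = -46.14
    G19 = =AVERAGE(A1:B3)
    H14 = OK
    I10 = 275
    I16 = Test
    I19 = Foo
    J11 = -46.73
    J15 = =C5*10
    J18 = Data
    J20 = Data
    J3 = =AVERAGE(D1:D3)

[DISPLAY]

----------┃                                      
      0   ┃━━━━━━━━━━━━┓                         
      0Ite┃            ┃                         
      0   ┃────────────┨                         
      0   ┃            ┃                         
      0   ┃            ┃                         
      0   ┃            ┃                         
      0   ┃            ┃                         
ote       ┃            ┃                         
      0   ┃━━━━━━━━━━━━━━━━━━━━━━━━━━━━━┓        
      0   ┃odal                         ┃        
      0   ┃─────────────────────────────┨        
      0   ┃──────────────────────┐ls con┃        
━━━━━━━━━━┛       Error          │s conc┃        
  ┃     │ This cannot be undone. │      ┃        


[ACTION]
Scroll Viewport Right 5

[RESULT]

---------┃                                       
     0   ┃━━━━━━━━━━━━┓                          
     0Ite┃            ┃                          
     0   ┃────────────┨                          
     0   ┃            ┃                          
     0   ┃            ┃                          
     0   ┃            ┃                          
     0   ┃            ┃                          
te       ┃            ┃                          
     0   ┃━━━━━━━━━━━━━━━━━━━━━━━━━━━━━┓         
     0   ┃odal                         ┃         
     0   ┃─────────────────────────────┨         
     0   ┃──────────────────────┐ls con┃         
━━━━━━━━━┛       Error          │s conc┃         
 ┃     │ This cannot be undone. │      ┃         


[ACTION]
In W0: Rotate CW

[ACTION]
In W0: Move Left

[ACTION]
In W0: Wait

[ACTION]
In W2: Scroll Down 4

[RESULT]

---------┃                                       
     0   ┃━━━━━━━━━━━━┓                          
     0   ┃            ┃                          
     0   ┃────────────┨                          
te       ┃            ┃                          
     0   ┃            ┃                          
     0   ┃            ┃                          
     0   ┃            ┃                          
     0   ┃            ┃                          
     0   ┃━━━━━━━━━━━━━━━━━━━━━━━━━━━━━┓         
     0  4┃odal                         ┃         
     0   ┃─────────────────────────────┨         
     0   ┃──────────────────────┐ls con┃         
━━━━━━━━━┛       Error          │s conc┃         
 ┃     │ This cannot be undone. │      ┃         


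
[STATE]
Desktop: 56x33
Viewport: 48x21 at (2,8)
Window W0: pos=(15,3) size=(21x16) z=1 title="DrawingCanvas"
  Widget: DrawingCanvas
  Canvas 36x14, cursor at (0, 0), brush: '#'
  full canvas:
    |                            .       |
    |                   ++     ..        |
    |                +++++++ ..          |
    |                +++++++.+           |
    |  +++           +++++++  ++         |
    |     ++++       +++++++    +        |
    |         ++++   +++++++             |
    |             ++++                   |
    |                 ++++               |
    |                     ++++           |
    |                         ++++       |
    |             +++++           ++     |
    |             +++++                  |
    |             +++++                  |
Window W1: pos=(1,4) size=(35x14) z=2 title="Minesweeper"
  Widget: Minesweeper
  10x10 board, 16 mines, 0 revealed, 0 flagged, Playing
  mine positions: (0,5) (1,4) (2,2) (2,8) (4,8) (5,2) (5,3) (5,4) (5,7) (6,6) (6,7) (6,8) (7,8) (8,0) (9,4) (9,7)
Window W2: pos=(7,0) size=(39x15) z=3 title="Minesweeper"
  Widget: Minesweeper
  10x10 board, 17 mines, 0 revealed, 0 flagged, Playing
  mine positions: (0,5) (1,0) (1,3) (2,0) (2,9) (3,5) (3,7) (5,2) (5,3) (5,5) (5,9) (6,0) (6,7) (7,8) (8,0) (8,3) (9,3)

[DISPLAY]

■■■■■┃■■■■■■■■■■                           ┃    
■■■■■┃■■■■■■■■■■                           ┃    
■■■■■┃■■■■■■■■■■                           ┃    
■■■■■┃■■■■■■■■■■                           ┃    
■■■■■┃■■■■■■■■■■                           ┃    
■■■■■┃                                     ┃    
■■■■■┗━━━━━━━━━━━━━━━━━━━━━━━━━━━━━━━━━━━━━┛    
■■■■■■■■■■                       ┃              
■■■■■■■■■■                       ┃              
━━━━━━━━━━━━━━━━━━━━━━━━━━━━━━━━━┛              
             ┗━━━━━━━━━━━━━━━━━━━┛              
                                                
                                                
                                                
                                                
                                                
                                                
                                                
                                                
                                                
                                                


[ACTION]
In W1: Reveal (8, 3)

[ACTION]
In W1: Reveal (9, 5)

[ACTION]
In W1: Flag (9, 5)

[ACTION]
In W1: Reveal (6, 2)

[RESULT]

■■■■■┃■■■■■■■■■■                           ┃    
■■■■■┃■■■■■■■■■■                           ┃    
■■■■■┃■■■■■■■■■■                           ┃    
■■■■■┃■■■■■■■■■■                           ┃    
■■■■■┃■■■■■■■■■■                           ┃    
■■2■■┃                                     ┃    
■■■■■┗━━━━━━━━━━━━━━━━━━━━━━━━━━━━━━━━━━━━━┛    
■■■1■■■■■■                       ┃              
■■■■■1■■■■                       ┃              
━━━━━━━━━━━━━━━━━━━━━━━━━━━━━━━━━┛              
             ┗━━━━━━━━━━━━━━━━━━━┛              
                                                
                                                
                                                
                                                
                                                
                                                
                                                
                                                
                                                
                                                


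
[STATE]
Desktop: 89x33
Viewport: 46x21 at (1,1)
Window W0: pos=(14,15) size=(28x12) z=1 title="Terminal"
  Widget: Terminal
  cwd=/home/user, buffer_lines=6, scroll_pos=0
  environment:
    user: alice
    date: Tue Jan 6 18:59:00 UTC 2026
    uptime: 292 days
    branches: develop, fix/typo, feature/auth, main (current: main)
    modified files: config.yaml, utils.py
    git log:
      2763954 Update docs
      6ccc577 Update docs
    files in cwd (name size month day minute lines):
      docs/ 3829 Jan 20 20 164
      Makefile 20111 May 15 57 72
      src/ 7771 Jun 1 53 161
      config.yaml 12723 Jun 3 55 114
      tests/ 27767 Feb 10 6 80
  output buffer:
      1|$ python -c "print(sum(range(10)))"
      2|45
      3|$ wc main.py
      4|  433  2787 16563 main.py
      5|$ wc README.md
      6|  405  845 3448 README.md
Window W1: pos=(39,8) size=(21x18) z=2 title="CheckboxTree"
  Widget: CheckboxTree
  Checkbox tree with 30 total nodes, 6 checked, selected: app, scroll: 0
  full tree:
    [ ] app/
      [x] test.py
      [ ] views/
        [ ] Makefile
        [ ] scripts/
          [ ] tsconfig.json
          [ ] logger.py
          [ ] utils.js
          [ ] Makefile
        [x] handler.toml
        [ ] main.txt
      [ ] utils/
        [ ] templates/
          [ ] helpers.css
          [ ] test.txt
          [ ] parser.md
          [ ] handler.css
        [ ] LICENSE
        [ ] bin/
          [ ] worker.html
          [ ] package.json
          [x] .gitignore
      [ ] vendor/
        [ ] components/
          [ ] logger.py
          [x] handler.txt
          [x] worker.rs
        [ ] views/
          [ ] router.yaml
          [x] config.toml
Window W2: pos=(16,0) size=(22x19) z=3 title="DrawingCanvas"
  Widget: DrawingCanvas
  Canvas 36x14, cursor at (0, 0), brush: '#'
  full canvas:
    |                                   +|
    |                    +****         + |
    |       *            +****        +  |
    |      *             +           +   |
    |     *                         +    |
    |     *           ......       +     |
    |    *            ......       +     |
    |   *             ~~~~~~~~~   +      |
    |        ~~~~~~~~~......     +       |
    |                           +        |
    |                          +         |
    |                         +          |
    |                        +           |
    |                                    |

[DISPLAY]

               ┃ DrawingCanvas      ┃         
               ┠────────────────────┨         
               ┃+                   ┃         
               ┃                    ┃         
               ┃       *            ┃         
               ┃      *             ┃         
               ┃     *              ┃         
               ┃     *           ...┃ ┏━━━━━━━
               ┃    *            ...┃ ┃ Checkb
               ┃   *             ~~~┃ ┠───────
               ┃        ~~~~~~~~~...┃ ┃>[-] ap
               ┃                    ┃ ┃   [x] 
               ┃                    ┃ ┃   [-] 
               ┃                    ┃ ┃     [ 
             ┏━┃                    ┃━┃     [ 
             ┃ ┃                    ┃ ┃       
             ┠─┃                    ┃─┃       
             ┃$┗━━━━━━━━━━━━━━━━━━━━┛r┃       
             ┃45                      ┃       
             ┃$ wc main.py            ┃     [x
             ┃  433  2787 16563 main.p┃     [ 


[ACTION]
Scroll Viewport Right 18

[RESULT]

rawingCanvas      ┃                           
──────────────────┨                           
                  ┃                           
                  ┃                           
     *            ┃                           
    *             ┃                           
   *              ┃                           
   *           ...┃ ┏━━━━━━━━━━━━━━━━━━━┓     
  *            ...┃ ┃ CheckboxTree      ┃     
 *             ~~~┃ ┠───────────────────┨     
      ~~~~~~~~~...┃ ┃>[-] app/          ┃     
                  ┃ ┃   [x] test.py     ┃     
                  ┃ ┃   [-] views/      ┃     
                  ┃ ┃     [ ] Makefile  ┃     
                  ┃━┃     [ ] scripts/  ┃     
                  ┃ ┃       [ ] tsconfig┃     
                  ┃─┃       [ ] logger.p┃     
━━━━━━━━━━━━━━━━━━┛r┃       [ ] utils.js┃     
                    ┃       [ ] Makefile┃     
 main.py            ┃     [x] handler.to┃     
3  2787 16563 main.p┃     [ ] main.txt  ┃     


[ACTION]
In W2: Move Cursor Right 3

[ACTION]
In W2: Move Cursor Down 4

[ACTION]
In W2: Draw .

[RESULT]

rawingCanvas      ┃                           
──────────────────┨                           
                  ┃                           
                  ┃                           
     *            ┃                           
    *             ┃                           
 . *              ┃                           
   *           ...┃ ┏━━━━━━━━━━━━━━━━━━━┓     
  *            ...┃ ┃ CheckboxTree      ┃     
 *             ~~~┃ ┠───────────────────┨     
      ~~~~~~~~~...┃ ┃>[-] app/          ┃     
                  ┃ ┃   [x] test.py     ┃     
                  ┃ ┃   [-] views/      ┃     
                  ┃ ┃     [ ] Makefile  ┃     
                  ┃━┃     [ ] scripts/  ┃     
                  ┃ ┃       [ ] tsconfig┃     
                  ┃─┃       [ ] logger.p┃     
━━━━━━━━━━━━━━━━━━┛r┃       [ ] utils.js┃     
                    ┃       [ ] Makefile┃     
 main.py            ┃     [x] handler.to┃     
3  2787 16563 main.p┃     [ ] main.txt  ┃     


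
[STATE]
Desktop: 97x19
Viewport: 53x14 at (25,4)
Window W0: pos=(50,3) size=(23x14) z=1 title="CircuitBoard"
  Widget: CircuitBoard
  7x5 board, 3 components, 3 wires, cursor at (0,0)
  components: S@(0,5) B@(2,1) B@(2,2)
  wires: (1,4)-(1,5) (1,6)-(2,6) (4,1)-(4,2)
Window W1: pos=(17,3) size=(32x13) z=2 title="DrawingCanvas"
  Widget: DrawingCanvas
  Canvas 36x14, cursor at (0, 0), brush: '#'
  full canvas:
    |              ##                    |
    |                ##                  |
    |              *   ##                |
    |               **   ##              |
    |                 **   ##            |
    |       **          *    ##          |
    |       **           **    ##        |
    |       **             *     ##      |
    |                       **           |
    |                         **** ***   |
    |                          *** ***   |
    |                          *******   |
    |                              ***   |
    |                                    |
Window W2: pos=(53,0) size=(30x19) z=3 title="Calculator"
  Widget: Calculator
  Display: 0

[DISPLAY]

gCanvas                ┃ ┃ C┃┌───┬───┬───┬───┐       
───────────────────────┨ ┠──┃│ 7 │ 8 │ 9 │ ÷ │       
       ##              ┃ ┃  ┃├───┼───┼───┼───┤       
         ##            ┃ ┃0 ┃│ 4 │ 5 │ 6 │ × │       
       *   ##          ┃ ┃  ┃├───┼───┼───┼───┤       
        **   ##        ┃ ┃1 ┃│ 1 │ 2 │ 3 │ - │       
          **   ##      ┃ ┃  ┃├───┼───┼───┼───┤       
**          *    ##    ┃ ┃2 ┃│ 0 │ . │ = │ + │       
**           **    ##  ┃ ┃  ┃├───┼───┼───┼───┤       
**             *     ##┃ ┃3 ┃│ C │ MC│ MR│ M+│       
                **     ┃ ┃  ┃└───┴───┴───┴───┘       
━━━━━━━━━━━━━━━━━━━━━━━┛ ┃4 ┃                        
                         ┗━━┃                        
                            ┃                        


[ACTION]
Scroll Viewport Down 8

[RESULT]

───────────────────────┨ ┠──┃│ 7 │ 8 │ 9 │ ÷ │       
       ##              ┃ ┃  ┃├───┼───┼───┼───┤       
         ##            ┃ ┃0 ┃│ 4 │ 5 │ 6 │ × │       
       *   ##          ┃ ┃  ┃├───┼───┼───┼───┤       
        **   ##        ┃ ┃1 ┃│ 1 │ 2 │ 3 │ - │       
          **   ##      ┃ ┃  ┃├───┼───┼───┼───┤       
**          *    ##    ┃ ┃2 ┃│ 0 │ . │ = │ + │       
**           **    ##  ┃ ┃  ┃├───┼───┼───┼───┤       
**             *     ##┃ ┃3 ┃│ C │ MC│ MR│ M+│       
                **     ┃ ┃  ┃└───┴───┴───┴───┘       
━━━━━━━━━━━━━━━━━━━━━━━┛ ┃4 ┃                        
                         ┗━━┃                        
                            ┃                        
                            ┗━━━━━━━━━━━━━━━━━━━━━━━━


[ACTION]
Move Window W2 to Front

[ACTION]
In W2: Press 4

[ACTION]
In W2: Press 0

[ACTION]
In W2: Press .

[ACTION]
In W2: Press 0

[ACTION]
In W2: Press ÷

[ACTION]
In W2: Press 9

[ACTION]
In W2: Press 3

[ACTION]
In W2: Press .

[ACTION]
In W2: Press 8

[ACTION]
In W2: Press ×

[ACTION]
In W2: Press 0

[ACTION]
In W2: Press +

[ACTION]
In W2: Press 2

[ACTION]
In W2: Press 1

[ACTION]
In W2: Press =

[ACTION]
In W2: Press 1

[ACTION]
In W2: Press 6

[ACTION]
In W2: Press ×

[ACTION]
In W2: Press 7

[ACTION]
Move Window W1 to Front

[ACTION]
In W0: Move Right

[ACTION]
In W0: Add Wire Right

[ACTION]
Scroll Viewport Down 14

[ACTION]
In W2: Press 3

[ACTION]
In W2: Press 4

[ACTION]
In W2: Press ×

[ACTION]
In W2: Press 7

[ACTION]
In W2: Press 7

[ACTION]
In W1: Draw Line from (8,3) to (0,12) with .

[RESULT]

───────────────────────┨ ┠──┃│ 7 │ 8 │ 9 │ ÷ │       
     . ##              ┃ ┃  ┃├───┼───┼───┼───┤       
    .    ##            ┃ ┃0 ┃│ 4 │ 5 │ 6 │ × │       
   .   *   ##          ┃ ┃  ┃├───┼───┼───┼───┤       
  .     **   ##        ┃ ┃1 ┃│ 1 │ 2 │ 3 │ - │       
..        **   ##      ┃ ┃  ┃├───┼───┼───┼───┤       
**          *    ##    ┃ ┃2 ┃│ 0 │ . │ = │ + │       
**           **    ##  ┃ ┃  ┃├───┼───┼───┼───┤       
**             *     ##┃ ┃3 ┃│ C │ MC│ MR│ M+│       
                **     ┃ ┃  ┃└───┴───┴───┴───┘       
━━━━━━━━━━━━━━━━━━━━━━━┛ ┃4 ┃                        
                         ┗━━┃                        
                            ┃                        
                            ┗━━━━━━━━━━━━━━━━━━━━━━━━


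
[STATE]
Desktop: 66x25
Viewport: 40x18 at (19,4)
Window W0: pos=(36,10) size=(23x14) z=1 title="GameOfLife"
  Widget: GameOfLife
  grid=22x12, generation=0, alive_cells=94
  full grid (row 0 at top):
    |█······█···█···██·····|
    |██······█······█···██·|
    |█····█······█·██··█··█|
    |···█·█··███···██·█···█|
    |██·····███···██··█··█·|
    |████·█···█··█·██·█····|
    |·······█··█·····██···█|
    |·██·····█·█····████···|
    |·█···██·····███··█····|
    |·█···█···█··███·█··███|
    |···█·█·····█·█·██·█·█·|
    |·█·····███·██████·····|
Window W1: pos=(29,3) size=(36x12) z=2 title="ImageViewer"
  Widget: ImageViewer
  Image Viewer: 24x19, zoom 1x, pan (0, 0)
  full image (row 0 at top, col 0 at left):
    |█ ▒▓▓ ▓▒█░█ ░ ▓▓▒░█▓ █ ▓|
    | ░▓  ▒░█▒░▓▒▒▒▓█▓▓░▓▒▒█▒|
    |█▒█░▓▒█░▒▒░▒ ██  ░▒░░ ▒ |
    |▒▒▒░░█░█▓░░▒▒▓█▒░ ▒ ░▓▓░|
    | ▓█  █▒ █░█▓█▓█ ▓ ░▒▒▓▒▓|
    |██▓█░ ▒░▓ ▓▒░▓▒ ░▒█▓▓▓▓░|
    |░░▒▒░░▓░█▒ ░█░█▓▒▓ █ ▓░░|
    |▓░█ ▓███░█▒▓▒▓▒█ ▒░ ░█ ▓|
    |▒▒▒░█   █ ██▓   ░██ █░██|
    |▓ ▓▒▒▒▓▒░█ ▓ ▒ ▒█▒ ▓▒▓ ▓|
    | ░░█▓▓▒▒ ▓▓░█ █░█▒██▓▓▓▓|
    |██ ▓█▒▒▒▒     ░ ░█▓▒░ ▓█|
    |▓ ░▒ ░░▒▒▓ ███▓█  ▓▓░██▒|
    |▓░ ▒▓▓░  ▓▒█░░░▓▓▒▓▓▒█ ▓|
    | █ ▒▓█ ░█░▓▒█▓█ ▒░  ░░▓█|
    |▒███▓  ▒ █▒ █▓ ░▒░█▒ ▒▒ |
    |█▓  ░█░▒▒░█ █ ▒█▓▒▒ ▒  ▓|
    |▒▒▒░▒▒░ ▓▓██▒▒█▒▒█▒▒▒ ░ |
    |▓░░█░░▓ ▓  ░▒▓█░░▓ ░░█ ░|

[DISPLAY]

          ┃ ImageViewer                 
          ┠─────────────────────────────
          ┃█ ▒▓▓ ▓▒█░█ ░ ▓▓▒░█▓ █ ▓     
          ┃ ░▓  ▒░█▒░▓▒▒▒▓█▓▓░▓▒▒█▒     
          ┃█▒█░▓▒█░▒▒░▒ ██  ░▒░░ ▒      
          ┃▒▒▒░░█░█▓░░▒▒▓█▒░ ▒ ░▓▓░     
          ┃ ▓█  █▒ █░█▓█▓█ ▓ ░▒▒▓▒▓     
          ┃██▓█░ ▒░▓ ▓▒░▓▒ ░▒█▓▓▓▓░     
          ┃░░▒▒░░▓░█▒ ░█░█▓▒▓ █ ▓░░     
          ┃▓░█ ▓███░█▒▓▒▓▒█ ▒░ ░█ ▓     
          ┗━━━━━━━━━━━━━━━━━━━━━━━━━━━━━
                 ┃█····█······█·██··█··┃
                 ┃···█·█··███···██·█···┃
                 ┃██·····███···██··█··█┃
                 ┃████·█···█··█·██·█···┃
                 ┃·······█··█·····██···┃
                 ┃·██·····█·█····████··┃
                 ┃·█···██·····███··█···┃


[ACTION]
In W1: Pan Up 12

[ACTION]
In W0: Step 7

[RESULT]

          ┃ ImageViewer                 
          ┠─────────────────────────────
          ┃█ ▒▓▓ ▓▒█░█ ░ ▓▓▒░█▓ █ ▓     
          ┃ ░▓  ▒░█▒░▓▒▒▒▓█▓▓░▓▒▒█▒     
          ┃█▒█░▓▒█░▒▒░▒ ██  ░▒░░ ▒      
          ┃▒▒▒░░█░█▓░░▒▒▓█▒░ ▒ ░▓▓░     
          ┃ ▓█  █▒ █░█▓█▓█ ▓ ░▒▒▓▒▓     
          ┃██▓█░ ▒░▓ ▓▒░▓▒ ░▒█▓▓▓▓░     
          ┃░░▒▒░░▓░█▒ ░█░█▓▒▓ █ ▓░░     
          ┃▓░█ ▓███░█▒▓▒▓▒█ ▒░ ░█ ▓     
          ┗━━━━━━━━━━━━━━━━━━━━━━━━━━━━━
                 ┃·█···█···········██··┃
                 ┃··███············█··█┃
                 ┃···█···········█████·┃
                 ┃·······██·███··████··┃
                 ┃·······█···█·········┃
                 ┃······██·███·········┃
                 ┃···█··██···█·········┃


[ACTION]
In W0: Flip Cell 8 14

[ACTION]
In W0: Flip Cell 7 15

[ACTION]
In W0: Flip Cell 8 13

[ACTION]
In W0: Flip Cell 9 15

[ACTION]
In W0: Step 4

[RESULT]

          ┃ ImageViewer                 
          ┠─────────────────────────────
          ┃█ ▒▓▓ ▓▒█░█ ░ ▓▓▒░█▓ █ ▓     
          ┃ ░▓  ▒░█▒░▓▒▒▒▓█▓▓░▓▒▒█▒     
          ┃█▒█░▓▒█░▒▒░▒ ██  ░▒░░ ▒      
          ┃▒▒▒░░█░█▓░░▒▒▓█▒░ ▒ ░▓▓░     
          ┃ ▓█  █▒ █░█▓█▓█ ▓ ░▒▒▓▒▓     
          ┃██▓█░ ▒░▓ ▓▒░▓▒ ░▒█▓▓▓▓░     
          ┃░░▒▒░░▓░█▒ ░█░█▓▒▓ █ ▓░░     
          ┃▓░█ ▓███░█▒▓▒▓▒█ ▒░ ░█ ▓     
          ┗━━━━━━━━━━━━━━━━━━━━━━━━━━━━━
                 ┃█·····█··············┃
                 ┃·█····█····██········┃
                 ┃··█··█····████·······┃
                 ┃··███····██·█··█·····┃
                 ┃···········█·█··██···┃
                 ┃············██·███···┃
                 ┃···········█····██···┃


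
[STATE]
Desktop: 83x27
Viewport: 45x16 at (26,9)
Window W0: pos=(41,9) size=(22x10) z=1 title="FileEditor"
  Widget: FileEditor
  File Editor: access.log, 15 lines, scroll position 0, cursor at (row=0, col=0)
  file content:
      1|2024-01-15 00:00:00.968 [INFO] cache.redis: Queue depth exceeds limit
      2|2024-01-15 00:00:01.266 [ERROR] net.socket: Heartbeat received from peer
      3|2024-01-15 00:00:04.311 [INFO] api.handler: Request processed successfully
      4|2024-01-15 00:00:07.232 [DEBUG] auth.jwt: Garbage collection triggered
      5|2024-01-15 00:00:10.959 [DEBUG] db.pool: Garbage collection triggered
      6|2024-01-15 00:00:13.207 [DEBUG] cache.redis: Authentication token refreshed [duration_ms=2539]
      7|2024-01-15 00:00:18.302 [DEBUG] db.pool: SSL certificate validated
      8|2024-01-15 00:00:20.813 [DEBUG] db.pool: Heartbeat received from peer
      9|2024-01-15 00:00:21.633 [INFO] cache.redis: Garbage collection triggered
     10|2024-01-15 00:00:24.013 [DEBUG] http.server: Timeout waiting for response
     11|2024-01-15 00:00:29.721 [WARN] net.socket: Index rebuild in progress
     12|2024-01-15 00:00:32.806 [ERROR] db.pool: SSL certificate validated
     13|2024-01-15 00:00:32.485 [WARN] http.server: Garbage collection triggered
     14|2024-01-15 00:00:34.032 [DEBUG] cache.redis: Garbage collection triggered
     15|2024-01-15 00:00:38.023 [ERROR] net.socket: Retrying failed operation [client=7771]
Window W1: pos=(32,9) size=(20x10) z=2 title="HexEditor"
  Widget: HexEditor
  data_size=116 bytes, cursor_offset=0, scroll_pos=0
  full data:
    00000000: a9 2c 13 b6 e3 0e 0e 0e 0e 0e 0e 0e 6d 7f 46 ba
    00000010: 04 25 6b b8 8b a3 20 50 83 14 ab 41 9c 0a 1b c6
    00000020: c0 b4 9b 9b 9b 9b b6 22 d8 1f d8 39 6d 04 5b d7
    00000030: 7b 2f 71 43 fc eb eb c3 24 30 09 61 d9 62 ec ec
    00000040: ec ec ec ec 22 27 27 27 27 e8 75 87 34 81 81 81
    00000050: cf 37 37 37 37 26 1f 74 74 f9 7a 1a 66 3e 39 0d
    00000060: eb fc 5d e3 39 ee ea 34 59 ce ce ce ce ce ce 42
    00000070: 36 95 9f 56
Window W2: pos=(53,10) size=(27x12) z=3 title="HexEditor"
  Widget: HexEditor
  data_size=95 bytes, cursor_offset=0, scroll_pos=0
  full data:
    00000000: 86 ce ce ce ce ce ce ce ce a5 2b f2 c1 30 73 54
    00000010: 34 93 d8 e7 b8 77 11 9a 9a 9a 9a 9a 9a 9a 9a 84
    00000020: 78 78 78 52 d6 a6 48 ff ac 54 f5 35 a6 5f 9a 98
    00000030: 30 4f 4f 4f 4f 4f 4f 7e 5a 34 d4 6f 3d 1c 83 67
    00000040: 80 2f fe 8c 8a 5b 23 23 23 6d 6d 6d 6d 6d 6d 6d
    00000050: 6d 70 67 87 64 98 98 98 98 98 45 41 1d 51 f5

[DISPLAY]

      ┏━━━━━━━━━━━━━━━━━━┓━━━━━━━━━━┓        
      ┃ HexEditor        ┃r┏━━━━━━━━━━━━━━━━━
      ┠──────────────────┨─┃ HexEditor       
      ┃00000000  A9 2c 13┃ ┠─────────────────
      ┃00000010  04 25 6b┃ ┃00000000  86 ce c
      ┃00000020  c0 b4 9b┃ ┃00000010  34 93 d
      ┃00000030  7b 2f 71┃ ┃00000020  78 78 7
      ┃00000040  ec ec ec┃ ┃00000030  30 4f 4
      ┃00000050  cf 37 37┃ ┃00000040  80 2f f
      ┗━━━━━━━━━━━━━━━━━━┛━┃00000050  6d 70 6
                           ┃                 
                           ┃                 
                           ┗━━━━━━━━━━━━━━━━━
                                             
                                             
                                             


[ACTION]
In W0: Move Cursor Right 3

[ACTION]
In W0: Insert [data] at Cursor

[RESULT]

      ┏━━━━━━━━━━━━━━━━━━┓━━━━━━━━━━┓        
      ┃ HexEditor        ┃r┏━━━━━━━━━━━━━━━━━
      ┠──────────────────┨─┃ HexEditor       
      ┃00000000  A9 2c 13┃1┠─────────────────
      ┃00000010  04 25 6b┃ ┃00000000  86 ce c
      ┃00000020  c0 b4 9b┃ ┃00000010  34 93 d
      ┃00000030  7b 2f 71┃ ┃00000020  78 78 7
      ┃00000040  ec ec ec┃ ┃00000030  30 4f 4
      ┃00000050  cf 37 37┃ ┃00000040  80 2f f
      ┗━━━━━━━━━━━━━━━━━━┛━┃00000050  6d 70 6
                           ┃                 
                           ┃                 
                           ┗━━━━━━━━━━━━━━━━━
                                             
                                             
                                             


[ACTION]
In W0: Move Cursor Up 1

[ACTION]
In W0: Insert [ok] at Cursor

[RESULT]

      ┏━━━━━━━━━━━━━━━━━━┓━━━━━━━━━━┓        
      ┃ HexEditor        ┃r┏━━━━━━━━━━━━━━━━━
      ┠──────────────────┨─┃ HexEditor       
      ┃00000000  A9 2c 13┃-┠─────────────────
      ┃00000010  04 25 6b┃ ┃00000000  86 ce c
      ┃00000020  c0 b4 9b┃ ┃00000010  34 93 d
      ┃00000030  7b 2f 71┃ ┃00000020  78 78 7
      ┃00000040  ec ec ec┃ ┃00000030  30 4f 4
      ┃00000050  cf 37 37┃ ┃00000040  80 2f f
      ┗━━━━━━━━━━━━━━━━━━┛━┃00000050  6d 70 6
                           ┃                 
                           ┃                 
                           ┗━━━━━━━━━━━━━━━━━
                                             
                                             
                                             


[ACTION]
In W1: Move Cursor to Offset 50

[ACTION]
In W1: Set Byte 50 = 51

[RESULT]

      ┏━━━━━━━━━━━━━━━━━━┓━━━━━━━━━━┓        
      ┃ HexEditor        ┃r┏━━━━━━━━━━━━━━━━━
      ┠──────────────────┨─┃ HexEditor       
      ┃00000000  a9 2c 13┃-┠─────────────────
      ┃00000010  04 25 6b┃ ┃00000000  86 ce c
      ┃00000020  c0 b4 9b┃ ┃00000010  34 93 d
      ┃00000030  7b 2f 51┃ ┃00000020  78 78 7
      ┃00000040  ec ec ec┃ ┃00000030  30 4f 4
      ┃00000050  cf 37 37┃ ┃00000040  80 2f f
      ┗━━━━━━━━━━━━━━━━━━┛━┃00000050  6d 70 6
                           ┃                 
                           ┃                 
                           ┗━━━━━━━━━━━━━━━━━
                                             
                                             
                                             


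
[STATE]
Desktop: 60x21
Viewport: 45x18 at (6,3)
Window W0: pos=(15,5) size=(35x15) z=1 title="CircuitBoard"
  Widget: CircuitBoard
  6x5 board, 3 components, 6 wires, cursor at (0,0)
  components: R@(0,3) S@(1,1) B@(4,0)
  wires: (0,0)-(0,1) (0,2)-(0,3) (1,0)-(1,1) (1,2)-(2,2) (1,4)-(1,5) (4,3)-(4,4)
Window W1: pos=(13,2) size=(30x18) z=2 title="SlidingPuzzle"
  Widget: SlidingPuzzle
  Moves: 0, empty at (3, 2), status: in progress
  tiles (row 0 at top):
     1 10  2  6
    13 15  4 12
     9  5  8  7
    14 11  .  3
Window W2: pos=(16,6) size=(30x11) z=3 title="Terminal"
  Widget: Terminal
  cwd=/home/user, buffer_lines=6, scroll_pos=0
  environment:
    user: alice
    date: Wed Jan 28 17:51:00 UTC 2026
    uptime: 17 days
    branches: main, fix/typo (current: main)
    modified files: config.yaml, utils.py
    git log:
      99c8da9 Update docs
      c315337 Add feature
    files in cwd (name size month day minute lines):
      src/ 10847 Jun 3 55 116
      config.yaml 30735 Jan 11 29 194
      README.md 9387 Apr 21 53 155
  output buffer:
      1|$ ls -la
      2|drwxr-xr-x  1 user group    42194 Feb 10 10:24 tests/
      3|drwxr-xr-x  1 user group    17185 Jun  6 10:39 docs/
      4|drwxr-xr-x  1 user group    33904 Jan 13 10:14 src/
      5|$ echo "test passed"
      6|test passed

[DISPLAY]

       ┃ SlidingPuzzle              ┃        
       ┠────────────────────────────┨        
       ┃┌────┬────┬────┬────┐       ┃━━━━━━┓ 
       ┃│ ┏━━━━━━━━━━━━━━━━━━━━━━━━━━━━┓   ┃ 
       ┃├─┃ Terminal                   ┃───┨ 
       ┃│ ┠────────────────────────────┨   ┃ 
       ┃├─┃$ ls -la                    ┃   ┃ 
       ┃│ ┃drwxr-xr-x  1 user group    ┃   ┃ 
       ┃├─┃drwxr-xr-x  1 user group    ┃   ┃ 
       ┃│ ┃drwxr-xr-x  1 user group    ┃   ┃ 
       ┃└─┃$ echo "test passed"        ┃   ┃ 
       ┃Mo┃test passed                 ┃   ┃ 
       ┃  ┃$ █                         ┃   ┃ 
       ┃  ┗━━━━━━━━━━━━━━━━━━━━━━━━━━━━┛   ┃ 
       ┃                            ┃      ┃ 
       ┃                            ┃      ┃ 
       ┗━━━━━━━━━━━━━━━━━━━━━━━━━━━━┛━━━━━━┛ 
                                             


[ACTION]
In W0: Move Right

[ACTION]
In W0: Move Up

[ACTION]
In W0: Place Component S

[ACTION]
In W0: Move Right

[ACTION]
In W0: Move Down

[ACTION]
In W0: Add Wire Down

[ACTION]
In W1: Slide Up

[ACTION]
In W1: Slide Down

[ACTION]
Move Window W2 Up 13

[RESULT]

       ┃ S┃$ ls -la                    ┃     
       ┠──┃drwxr-xr-x  1 user group    ┃     
       ┃┌─┃drwxr-xr-x  1 user group    ┃━━━┓ 
       ┃│ ┃drwxr-xr-x  1 user group    ┃   ┃ 
       ┃├─┃$ echo "test passed"        ┃───┨ 
       ┃│ ┃test passed                 ┃   ┃ 
       ┃├─┃$ █                         ┃   ┃ 
       ┃│ ┗━━━━━━━━━━━━━━━━━━━━━━━━━━━━┛   ┃ 
       ┃├────┼────┼────┼────┤       ┃      ┃ 
       ┃│ 14 │ 11 │  8 │  3 │       ┃      ┃ 
       ┃└────┴────┴────┴────┘       ┃      ┃ 
       ┃Moves: 1                    ┃      ┃ 
       ┃                            ┃      ┃ 
       ┃                            ┃      ┃ 
       ┃                            ┃      ┃ 
       ┃                            ┃      ┃ 
       ┗━━━━━━━━━━━━━━━━━━━━━━━━━━━━┛━━━━━━┛ 
                                             
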